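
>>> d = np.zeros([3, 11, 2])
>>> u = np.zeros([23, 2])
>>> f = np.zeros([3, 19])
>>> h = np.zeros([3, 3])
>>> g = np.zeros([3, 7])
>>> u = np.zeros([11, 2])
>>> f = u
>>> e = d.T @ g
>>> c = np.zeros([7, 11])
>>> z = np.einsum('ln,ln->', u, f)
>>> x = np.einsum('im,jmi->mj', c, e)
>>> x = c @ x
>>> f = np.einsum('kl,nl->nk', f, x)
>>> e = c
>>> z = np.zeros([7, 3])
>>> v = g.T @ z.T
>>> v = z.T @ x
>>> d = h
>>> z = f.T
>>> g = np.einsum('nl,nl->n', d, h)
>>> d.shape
(3, 3)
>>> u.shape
(11, 2)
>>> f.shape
(7, 11)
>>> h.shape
(3, 3)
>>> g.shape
(3,)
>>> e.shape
(7, 11)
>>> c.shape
(7, 11)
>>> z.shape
(11, 7)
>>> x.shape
(7, 2)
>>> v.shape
(3, 2)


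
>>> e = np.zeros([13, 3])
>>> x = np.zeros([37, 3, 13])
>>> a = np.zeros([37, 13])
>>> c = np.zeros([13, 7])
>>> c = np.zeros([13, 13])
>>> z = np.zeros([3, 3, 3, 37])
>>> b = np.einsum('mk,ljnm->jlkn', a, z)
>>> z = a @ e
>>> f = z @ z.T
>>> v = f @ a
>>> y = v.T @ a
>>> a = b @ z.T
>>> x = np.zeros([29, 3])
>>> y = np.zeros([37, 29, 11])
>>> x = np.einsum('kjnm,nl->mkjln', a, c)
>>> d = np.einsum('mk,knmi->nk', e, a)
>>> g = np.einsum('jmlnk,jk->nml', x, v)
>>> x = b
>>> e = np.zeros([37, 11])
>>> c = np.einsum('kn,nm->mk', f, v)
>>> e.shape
(37, 11)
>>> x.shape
(3, 3, 13, 3)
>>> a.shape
(3, 3, 13, 37)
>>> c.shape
(13, 37)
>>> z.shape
(37, 3)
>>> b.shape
(3, 3, 13, 3)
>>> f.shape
(37, 37)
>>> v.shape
(37, 13)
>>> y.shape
(37, 29, 11)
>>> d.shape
(3, 3)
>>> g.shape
(13, 3, 3)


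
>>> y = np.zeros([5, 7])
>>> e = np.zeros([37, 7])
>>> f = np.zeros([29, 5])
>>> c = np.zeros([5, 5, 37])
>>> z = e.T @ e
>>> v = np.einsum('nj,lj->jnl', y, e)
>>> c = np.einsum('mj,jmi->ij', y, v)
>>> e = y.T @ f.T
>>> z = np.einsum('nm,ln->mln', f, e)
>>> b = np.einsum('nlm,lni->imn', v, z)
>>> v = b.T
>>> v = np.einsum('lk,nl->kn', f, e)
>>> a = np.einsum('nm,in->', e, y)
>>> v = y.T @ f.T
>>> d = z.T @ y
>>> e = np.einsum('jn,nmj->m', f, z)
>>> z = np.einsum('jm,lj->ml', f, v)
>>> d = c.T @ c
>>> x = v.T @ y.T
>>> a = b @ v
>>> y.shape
(5, 7)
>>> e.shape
(7,)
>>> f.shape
(29, 5)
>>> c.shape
(37, 7)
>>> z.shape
(5, 7)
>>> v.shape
(7, 29)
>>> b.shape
(29, 37, 7)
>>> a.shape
(29, 37, 29)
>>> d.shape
(7, 7)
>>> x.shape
(29, 5)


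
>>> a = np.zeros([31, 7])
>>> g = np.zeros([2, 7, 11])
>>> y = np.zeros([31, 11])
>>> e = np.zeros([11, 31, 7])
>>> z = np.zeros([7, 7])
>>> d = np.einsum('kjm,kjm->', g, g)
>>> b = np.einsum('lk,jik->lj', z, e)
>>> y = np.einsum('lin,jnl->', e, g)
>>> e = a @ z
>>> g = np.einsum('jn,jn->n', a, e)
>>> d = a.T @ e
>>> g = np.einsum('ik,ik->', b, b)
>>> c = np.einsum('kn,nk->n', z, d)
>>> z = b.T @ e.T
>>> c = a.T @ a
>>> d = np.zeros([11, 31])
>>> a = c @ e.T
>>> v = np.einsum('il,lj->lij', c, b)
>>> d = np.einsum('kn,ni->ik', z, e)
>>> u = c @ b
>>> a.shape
(7, 31)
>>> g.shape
()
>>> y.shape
()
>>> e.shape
(31, 7)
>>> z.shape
(11, 31)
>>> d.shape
(7, 11)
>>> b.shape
(7, 11)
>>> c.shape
(7, 7)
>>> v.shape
(7, 7, 11)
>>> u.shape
(7, 11)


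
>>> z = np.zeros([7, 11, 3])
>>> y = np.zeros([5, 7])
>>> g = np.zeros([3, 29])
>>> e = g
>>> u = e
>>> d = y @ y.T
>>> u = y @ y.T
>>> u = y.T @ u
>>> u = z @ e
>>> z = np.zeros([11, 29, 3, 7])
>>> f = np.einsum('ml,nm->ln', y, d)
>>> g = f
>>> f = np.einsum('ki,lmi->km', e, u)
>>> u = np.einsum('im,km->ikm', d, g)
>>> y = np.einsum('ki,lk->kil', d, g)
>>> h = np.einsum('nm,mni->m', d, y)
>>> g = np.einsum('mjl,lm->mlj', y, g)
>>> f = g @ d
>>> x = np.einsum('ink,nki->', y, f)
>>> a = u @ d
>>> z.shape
(11, 29, 3, 7)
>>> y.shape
(5, 5, 7)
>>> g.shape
(5, 7, 5)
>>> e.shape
(3, 29)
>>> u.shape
(5, 7, 5)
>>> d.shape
(5, 5)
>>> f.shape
(5, 7, 5)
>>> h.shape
(5,)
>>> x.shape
()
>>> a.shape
(5, 7, 5)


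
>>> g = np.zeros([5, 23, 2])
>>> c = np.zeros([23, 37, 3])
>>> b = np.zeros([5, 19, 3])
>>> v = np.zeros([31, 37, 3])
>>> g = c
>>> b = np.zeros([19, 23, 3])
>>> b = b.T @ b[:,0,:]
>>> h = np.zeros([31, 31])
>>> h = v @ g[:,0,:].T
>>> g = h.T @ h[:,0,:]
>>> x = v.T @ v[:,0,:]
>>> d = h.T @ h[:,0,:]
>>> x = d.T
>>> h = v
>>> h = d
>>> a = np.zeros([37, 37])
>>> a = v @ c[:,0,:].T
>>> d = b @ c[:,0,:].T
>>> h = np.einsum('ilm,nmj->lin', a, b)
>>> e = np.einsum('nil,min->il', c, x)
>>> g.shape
(23, 37, 23)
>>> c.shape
(23, 37, 3)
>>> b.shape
(3, 23, 3)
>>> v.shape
(31, 37, 3)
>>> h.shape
(37, 31, 3)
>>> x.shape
(23, 37, 23)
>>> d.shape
(3, 23, 23)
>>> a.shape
(31, 37, 23)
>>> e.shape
(37, 3)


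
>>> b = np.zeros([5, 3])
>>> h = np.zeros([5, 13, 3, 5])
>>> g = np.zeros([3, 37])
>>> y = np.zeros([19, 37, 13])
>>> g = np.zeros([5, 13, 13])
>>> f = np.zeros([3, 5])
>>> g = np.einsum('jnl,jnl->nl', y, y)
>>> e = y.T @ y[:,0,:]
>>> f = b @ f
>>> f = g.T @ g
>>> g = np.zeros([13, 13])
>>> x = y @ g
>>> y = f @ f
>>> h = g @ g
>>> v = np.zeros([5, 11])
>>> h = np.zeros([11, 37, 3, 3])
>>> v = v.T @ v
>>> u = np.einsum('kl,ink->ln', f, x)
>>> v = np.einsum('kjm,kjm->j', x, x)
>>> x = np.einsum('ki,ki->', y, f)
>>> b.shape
(5, 3)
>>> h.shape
(11, 37, 3, 3)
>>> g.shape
(13, 13)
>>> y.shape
(13, 13)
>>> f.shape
(13, 13)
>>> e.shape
(13, 37, 13)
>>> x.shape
()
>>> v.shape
(37,)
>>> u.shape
(13, 37)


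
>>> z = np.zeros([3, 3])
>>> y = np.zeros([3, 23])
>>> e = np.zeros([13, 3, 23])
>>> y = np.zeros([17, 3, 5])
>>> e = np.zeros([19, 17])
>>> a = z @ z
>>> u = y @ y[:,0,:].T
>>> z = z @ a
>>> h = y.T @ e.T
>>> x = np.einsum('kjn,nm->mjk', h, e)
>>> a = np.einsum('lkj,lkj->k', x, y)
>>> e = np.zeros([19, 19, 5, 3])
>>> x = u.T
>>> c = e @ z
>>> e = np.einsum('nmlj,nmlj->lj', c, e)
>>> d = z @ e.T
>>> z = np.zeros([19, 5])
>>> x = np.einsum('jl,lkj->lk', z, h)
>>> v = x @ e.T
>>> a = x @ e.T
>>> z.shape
(19, 5)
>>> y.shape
(17, 3, 5)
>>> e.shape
(5, 3)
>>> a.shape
(5, 5)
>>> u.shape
(17, 3, 17)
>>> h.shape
(5, 3, 19)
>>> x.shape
(5, 3)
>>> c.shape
(19, 19, 5, 3)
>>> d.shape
(3, 5)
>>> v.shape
(5, 5)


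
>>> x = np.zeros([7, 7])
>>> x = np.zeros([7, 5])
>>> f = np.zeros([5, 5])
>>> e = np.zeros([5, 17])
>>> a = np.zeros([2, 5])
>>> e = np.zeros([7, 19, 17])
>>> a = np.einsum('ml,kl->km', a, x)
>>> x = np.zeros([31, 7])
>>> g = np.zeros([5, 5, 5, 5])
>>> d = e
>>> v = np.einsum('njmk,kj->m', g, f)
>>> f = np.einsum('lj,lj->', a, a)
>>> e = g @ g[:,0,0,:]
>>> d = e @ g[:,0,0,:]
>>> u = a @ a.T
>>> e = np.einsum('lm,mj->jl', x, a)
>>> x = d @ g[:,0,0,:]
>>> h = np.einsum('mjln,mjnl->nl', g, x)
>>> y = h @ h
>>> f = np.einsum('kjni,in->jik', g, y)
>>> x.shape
(5, 5, 5, 5)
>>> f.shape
(5, 5, 5)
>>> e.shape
(2, 31)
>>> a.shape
(7, 2)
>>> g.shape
(5, 5, 5, 5)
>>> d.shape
(5, 5, 5, 5)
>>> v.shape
(5,)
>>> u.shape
(7, 7)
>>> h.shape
(5, 5)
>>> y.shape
(5, 5)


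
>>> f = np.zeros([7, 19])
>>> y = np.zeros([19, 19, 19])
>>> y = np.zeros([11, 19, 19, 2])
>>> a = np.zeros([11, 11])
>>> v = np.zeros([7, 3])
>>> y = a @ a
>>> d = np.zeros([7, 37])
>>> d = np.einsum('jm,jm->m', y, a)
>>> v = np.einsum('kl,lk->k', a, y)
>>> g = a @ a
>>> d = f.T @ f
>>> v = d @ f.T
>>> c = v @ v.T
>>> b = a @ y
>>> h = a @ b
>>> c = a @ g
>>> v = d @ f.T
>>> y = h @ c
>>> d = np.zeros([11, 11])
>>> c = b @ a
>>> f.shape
(7, 19)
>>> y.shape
(11, 11)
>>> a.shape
(11, 11)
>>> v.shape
(19, 7)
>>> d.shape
(11, 11)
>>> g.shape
(11, 11)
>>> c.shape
(11, 11)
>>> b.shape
(11, 11)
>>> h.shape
(11, 11)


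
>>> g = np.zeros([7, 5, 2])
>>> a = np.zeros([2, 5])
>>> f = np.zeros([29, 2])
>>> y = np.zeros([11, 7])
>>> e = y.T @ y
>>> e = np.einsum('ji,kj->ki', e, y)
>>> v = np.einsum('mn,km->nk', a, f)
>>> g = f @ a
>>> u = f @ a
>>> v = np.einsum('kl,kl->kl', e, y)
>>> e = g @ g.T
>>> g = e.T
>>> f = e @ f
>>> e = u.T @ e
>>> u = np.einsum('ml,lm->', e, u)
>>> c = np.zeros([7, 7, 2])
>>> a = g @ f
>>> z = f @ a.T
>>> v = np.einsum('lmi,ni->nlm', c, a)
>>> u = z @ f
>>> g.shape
(29, 29)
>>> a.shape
(29, 2)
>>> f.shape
(29, 2)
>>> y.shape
(11, 7)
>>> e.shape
(5, 29)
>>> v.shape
(29, 7, 7)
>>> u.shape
(29, 2)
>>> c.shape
(7, 7, 2)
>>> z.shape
(29, 29)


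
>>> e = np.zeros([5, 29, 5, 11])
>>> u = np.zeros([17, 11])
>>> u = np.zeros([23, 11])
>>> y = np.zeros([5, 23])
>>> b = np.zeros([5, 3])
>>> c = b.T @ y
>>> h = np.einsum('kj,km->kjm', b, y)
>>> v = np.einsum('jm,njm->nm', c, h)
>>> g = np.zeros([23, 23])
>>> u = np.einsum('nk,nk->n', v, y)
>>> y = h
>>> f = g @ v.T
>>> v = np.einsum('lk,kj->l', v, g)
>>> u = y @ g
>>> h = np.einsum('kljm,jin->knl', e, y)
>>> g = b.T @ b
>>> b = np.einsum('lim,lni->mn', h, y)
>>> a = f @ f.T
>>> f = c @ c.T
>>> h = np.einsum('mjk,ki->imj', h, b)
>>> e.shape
(5, 29, 5, 11)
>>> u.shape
(5, 3, 23)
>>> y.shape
(5, 3, 23)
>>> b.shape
(29, 3)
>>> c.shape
(3, 23)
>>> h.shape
(3, 5, 23)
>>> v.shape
(5,)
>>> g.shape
(3, 3)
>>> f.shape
(3, 3)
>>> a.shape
(23, 23)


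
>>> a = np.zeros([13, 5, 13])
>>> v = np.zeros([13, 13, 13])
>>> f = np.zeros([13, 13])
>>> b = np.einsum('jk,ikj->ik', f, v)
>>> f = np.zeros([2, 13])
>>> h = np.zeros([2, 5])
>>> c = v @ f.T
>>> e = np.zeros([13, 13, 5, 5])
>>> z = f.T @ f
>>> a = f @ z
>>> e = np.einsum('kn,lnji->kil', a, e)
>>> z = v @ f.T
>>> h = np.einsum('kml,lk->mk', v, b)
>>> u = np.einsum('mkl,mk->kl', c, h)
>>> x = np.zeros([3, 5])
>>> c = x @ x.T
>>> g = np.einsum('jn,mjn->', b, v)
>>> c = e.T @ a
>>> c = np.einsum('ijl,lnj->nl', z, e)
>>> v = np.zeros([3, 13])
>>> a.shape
(2, 13)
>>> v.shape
(3, 13)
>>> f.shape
(2, 13)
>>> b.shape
(13, 13)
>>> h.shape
(13, 13)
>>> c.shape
(5, 2)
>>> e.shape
(2, 5, 13)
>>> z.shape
(13, 13, 2)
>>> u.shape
(13, 2)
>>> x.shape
(3, 5)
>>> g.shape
()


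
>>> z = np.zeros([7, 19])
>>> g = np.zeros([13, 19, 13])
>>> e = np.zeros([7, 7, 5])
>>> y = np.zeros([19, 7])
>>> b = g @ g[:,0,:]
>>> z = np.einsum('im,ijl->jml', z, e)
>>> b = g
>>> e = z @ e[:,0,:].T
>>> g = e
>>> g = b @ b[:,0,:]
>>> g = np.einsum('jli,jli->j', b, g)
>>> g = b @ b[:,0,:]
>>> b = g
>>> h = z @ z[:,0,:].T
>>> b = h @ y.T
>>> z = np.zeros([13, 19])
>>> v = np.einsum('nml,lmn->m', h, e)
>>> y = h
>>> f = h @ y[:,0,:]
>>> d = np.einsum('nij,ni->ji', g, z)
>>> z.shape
(13, 19)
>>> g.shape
(13, 19, 13)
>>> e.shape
(7, 19, 7)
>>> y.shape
(7, 19, 7)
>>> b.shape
(7, 19, 19)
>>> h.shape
(7, 19, 7)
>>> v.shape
(19,)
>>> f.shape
(7, 19, 7)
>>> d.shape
(13, 19)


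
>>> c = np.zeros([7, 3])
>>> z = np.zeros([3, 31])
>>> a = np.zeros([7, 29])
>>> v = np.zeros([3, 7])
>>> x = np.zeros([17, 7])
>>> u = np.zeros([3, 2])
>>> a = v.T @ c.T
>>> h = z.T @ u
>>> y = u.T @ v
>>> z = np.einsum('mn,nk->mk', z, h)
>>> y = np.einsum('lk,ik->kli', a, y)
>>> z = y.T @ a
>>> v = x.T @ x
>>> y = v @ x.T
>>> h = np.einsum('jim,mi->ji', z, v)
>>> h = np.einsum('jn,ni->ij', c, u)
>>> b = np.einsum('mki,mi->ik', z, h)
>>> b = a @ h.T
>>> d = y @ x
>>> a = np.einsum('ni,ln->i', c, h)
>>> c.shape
(7, 3)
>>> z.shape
(2, 7, 7)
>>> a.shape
(3,)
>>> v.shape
(7, 7)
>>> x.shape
(17, 7)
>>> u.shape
(3, 2)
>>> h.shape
(2, 7)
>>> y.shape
(7, 17)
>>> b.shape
(7, 2)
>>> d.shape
(7, 7)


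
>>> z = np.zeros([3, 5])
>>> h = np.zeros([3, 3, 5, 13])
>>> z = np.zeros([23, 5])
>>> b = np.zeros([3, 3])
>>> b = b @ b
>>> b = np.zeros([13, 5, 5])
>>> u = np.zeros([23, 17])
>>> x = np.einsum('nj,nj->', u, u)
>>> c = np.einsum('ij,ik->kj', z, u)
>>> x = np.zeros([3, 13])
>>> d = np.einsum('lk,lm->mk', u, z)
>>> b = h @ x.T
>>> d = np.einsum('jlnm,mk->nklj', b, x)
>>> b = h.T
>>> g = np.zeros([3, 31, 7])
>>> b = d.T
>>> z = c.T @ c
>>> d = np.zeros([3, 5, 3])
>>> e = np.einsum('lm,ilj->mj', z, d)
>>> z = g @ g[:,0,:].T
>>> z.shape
(3, 31, 3)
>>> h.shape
(3, 3, 5, 13)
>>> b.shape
(3, 3, 13, 5)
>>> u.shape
(23, 17)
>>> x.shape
(3, 13)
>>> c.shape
(17, 5)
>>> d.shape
(3, 5, 3)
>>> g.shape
(3, 31, 7)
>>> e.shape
(5, 3)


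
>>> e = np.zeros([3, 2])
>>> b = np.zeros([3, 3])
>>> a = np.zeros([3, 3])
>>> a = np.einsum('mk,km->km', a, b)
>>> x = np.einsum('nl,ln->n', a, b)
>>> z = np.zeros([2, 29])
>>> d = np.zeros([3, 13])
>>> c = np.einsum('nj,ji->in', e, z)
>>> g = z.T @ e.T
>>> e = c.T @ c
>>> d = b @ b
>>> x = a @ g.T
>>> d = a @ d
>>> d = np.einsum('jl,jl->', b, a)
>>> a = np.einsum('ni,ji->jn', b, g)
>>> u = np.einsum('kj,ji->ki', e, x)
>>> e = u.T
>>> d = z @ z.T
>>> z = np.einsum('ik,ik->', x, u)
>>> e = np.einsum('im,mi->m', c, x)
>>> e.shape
(3,)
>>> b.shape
(3, 3)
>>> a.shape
(29, 3)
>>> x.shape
(3, 29)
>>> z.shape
()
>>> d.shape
(2, 2)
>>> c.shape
(29, 3)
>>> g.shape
(29, 3)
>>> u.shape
(3, 29)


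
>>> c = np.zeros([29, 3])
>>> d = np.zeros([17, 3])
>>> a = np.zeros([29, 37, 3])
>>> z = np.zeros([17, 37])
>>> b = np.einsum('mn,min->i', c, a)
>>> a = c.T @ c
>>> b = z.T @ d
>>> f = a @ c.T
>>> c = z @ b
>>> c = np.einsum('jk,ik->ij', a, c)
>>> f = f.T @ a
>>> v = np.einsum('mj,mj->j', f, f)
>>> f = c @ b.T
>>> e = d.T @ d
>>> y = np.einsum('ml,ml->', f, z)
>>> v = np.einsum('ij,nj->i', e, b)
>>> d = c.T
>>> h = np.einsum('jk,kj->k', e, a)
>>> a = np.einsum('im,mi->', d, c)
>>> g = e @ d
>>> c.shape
(17, 3)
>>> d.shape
(3, 17)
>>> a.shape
()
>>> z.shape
(17, 37)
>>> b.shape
(37, 3)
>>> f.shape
(17, 37)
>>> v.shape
(3,)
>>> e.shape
(3, 3)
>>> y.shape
()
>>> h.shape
(3,)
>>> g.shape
(3, 17)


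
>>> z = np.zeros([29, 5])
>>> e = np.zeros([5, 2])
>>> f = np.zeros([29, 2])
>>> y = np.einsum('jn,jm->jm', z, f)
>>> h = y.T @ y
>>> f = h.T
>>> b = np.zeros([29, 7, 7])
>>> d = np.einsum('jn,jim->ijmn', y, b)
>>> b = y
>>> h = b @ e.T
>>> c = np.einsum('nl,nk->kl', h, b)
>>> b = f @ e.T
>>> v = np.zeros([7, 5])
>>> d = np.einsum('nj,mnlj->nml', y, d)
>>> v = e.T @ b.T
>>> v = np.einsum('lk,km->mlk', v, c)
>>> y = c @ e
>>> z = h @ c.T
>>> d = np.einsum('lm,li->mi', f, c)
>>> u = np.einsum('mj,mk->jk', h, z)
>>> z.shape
(29, 2)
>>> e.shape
(5, 2)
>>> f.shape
(2, 2)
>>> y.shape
(2, 2)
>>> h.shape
(29, 5)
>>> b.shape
(2, 5)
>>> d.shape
(2, 5)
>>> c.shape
(2, 5)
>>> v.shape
(5, 2, 2)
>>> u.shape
(5, 2)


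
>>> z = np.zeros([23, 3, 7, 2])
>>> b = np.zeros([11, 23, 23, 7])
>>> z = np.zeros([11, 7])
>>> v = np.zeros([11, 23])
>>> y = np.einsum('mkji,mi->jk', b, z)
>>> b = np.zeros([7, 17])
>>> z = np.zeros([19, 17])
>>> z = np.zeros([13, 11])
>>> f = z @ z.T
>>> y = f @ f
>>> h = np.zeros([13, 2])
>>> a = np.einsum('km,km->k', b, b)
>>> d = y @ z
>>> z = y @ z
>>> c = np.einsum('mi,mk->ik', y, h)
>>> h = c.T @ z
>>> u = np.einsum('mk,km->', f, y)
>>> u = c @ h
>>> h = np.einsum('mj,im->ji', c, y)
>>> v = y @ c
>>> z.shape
(13, 11)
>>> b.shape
(7, 17)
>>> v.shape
(13, 2)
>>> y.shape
(13, 13)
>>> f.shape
(13, 13)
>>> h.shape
(2, 13)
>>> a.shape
(7,)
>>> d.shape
(13, 11)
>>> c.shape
(13, 2)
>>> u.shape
(13, 11)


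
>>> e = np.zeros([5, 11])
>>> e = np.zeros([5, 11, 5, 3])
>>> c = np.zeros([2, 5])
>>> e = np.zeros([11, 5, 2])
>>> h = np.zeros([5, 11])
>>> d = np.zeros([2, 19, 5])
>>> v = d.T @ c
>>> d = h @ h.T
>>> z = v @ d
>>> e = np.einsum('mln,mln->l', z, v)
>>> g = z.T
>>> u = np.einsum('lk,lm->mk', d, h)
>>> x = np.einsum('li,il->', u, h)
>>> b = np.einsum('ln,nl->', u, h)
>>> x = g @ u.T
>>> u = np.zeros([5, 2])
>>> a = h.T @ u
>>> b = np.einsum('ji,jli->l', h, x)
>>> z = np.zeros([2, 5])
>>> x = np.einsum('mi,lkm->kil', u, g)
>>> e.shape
(19,)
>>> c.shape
(2, 5)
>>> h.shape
(5, 11)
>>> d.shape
(5, 5)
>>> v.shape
(5, 19, 5)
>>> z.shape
(2, 5)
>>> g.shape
(5, 19, 5)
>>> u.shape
(5, 2)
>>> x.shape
(19, 2, 5)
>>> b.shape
(19,)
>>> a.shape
(11, 2)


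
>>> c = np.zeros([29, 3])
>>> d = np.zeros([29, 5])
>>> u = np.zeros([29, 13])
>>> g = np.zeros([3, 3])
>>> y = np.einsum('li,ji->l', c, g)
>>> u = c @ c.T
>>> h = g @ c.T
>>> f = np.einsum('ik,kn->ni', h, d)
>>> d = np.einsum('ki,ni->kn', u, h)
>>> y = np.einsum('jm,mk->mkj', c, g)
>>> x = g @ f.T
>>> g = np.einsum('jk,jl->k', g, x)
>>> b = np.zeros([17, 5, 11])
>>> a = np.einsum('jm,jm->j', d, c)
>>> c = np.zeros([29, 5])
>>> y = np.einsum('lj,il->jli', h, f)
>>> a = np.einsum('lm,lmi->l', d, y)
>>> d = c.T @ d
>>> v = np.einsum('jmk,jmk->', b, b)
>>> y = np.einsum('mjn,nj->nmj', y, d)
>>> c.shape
(29, 5)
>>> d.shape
(5, 3)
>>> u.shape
(29, 29)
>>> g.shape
(3,)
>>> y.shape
(5, 29, 3)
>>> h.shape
(3, 29)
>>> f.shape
(5, 3)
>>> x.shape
(3, 5)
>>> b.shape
(17, 5, 11)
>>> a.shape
(29,)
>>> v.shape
()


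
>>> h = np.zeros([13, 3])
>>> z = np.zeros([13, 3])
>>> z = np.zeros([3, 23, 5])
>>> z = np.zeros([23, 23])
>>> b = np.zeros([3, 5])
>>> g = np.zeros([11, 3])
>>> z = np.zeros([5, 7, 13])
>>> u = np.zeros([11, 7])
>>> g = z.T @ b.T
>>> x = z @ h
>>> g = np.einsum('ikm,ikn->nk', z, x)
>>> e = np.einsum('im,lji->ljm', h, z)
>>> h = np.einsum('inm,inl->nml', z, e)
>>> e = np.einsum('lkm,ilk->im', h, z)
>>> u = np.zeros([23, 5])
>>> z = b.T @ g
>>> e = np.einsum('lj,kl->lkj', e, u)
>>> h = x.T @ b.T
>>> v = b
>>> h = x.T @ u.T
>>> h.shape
(3, 7, 23)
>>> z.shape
(5, 7)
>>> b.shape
(3, 5)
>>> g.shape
(3, 7)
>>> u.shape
(23, 5)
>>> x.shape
(5, 7, 3)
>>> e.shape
(5, 23, 3)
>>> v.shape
(3, 5)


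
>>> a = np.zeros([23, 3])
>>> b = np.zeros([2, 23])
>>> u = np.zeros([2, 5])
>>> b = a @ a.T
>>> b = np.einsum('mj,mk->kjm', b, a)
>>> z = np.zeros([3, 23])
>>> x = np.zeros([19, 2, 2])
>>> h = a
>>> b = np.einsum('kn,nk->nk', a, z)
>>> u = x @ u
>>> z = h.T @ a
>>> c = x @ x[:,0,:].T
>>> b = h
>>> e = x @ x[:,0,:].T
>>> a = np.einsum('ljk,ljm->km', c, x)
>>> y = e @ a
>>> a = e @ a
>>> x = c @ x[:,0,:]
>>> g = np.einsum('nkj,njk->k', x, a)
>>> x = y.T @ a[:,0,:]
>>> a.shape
(19, 2, 2)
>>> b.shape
(23, 3)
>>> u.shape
(19, 2, 5)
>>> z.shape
(3, 3)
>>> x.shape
(2, 2, 2)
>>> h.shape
(23, 3)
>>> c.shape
(19, 2, 19)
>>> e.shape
(19, 2, 19)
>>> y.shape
(19, 2, 2)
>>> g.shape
(2,)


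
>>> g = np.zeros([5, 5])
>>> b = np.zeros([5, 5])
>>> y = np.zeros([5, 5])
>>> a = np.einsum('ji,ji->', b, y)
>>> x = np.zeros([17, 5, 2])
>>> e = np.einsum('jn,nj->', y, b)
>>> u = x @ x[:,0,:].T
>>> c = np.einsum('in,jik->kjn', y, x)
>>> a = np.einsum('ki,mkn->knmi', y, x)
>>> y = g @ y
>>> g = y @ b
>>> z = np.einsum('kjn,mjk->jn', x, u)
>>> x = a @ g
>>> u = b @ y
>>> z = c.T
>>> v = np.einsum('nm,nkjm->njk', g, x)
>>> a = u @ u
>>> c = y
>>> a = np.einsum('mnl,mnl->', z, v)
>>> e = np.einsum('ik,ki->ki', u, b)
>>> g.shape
(5, 5)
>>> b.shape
(5, 5)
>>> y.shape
(5, 5)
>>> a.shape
()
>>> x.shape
(5, 2, 17, 5)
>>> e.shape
(5, 5)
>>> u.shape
(5, 5)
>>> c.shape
(5, 5)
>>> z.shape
(5, 17, 2)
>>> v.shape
(5, 17, 2)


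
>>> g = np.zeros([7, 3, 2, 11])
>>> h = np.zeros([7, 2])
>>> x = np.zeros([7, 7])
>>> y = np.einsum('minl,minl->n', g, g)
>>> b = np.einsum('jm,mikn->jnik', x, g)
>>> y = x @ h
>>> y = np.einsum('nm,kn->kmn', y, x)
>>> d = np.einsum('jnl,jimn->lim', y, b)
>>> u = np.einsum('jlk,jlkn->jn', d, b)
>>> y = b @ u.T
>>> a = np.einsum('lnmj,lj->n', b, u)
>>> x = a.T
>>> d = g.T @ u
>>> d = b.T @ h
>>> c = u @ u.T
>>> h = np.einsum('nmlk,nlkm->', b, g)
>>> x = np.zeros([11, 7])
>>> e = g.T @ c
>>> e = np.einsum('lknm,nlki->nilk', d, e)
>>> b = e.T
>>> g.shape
(7, 3, 2, 11)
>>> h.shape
()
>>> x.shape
(11, 7)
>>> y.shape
(7, 11, 3, 7)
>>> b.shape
(3, 2, 7, 11)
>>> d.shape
(2, 3, 11, 2)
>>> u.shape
(7, 2)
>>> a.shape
(11,)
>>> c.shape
(7, 7)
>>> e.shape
(11, 7, 2, 3)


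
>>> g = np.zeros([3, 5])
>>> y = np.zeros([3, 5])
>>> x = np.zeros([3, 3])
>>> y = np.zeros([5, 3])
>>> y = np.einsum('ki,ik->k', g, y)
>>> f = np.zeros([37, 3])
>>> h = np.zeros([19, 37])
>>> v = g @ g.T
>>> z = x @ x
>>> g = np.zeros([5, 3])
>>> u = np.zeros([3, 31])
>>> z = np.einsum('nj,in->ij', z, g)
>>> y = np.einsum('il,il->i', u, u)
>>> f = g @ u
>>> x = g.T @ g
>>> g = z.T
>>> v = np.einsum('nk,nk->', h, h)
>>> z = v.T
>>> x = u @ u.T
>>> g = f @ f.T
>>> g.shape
(5, 5)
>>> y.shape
(3,)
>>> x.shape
(3, 3)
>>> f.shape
(5, 31)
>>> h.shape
(19, 37)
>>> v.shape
()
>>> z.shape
()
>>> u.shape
(3, 31)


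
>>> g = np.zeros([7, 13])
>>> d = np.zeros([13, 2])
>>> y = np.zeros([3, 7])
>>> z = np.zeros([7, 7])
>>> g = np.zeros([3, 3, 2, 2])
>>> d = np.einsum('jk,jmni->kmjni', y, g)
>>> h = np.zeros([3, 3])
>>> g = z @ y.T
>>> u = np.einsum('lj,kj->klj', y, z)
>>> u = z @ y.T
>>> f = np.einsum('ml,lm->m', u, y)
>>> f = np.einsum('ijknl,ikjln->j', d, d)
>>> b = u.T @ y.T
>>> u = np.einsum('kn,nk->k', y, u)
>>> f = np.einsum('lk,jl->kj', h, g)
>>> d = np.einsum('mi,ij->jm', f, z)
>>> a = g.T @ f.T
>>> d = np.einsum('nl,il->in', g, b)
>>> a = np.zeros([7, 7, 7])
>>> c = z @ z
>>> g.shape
(7, 3)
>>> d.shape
(3, 7)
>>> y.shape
(3, 7)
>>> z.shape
(7, 7)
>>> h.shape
(3, 3)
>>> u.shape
(3,)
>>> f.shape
(3, 7)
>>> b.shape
(3, 3)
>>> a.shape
(7, 7, 7)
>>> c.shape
(7, 7)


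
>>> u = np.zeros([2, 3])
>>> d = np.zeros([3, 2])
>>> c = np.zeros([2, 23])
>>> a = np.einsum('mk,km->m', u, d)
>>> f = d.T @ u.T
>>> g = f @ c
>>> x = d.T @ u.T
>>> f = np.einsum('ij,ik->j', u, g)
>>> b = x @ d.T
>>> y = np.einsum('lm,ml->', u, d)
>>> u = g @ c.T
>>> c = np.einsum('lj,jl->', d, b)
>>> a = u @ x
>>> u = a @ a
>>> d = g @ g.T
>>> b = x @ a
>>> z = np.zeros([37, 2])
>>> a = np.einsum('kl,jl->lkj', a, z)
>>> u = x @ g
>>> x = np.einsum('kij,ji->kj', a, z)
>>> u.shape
(2, 23)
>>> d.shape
(2, 2)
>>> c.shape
()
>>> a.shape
(2, 2, 37)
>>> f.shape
(3,)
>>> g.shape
(2, 23)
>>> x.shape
(2, 37)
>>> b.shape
(2, 2)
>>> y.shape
()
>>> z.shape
(37, 2)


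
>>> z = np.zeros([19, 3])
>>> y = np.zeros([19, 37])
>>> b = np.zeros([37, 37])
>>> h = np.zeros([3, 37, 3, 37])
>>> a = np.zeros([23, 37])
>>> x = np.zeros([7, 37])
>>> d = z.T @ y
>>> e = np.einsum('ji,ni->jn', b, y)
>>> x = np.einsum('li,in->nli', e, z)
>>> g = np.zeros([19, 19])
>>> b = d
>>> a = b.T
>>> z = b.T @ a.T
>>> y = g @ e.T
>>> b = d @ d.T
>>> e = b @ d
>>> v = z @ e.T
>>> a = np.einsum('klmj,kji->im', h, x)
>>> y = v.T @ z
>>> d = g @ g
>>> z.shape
(37, 37)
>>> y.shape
(3, 37)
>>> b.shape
(3, 3)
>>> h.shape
(3, 37, 3, 37)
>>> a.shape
(19, 3)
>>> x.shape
(3, 37, 19)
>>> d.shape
(19, 19)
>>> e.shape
(3, 37)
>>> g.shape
(19, 19)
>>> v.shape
(37, 3)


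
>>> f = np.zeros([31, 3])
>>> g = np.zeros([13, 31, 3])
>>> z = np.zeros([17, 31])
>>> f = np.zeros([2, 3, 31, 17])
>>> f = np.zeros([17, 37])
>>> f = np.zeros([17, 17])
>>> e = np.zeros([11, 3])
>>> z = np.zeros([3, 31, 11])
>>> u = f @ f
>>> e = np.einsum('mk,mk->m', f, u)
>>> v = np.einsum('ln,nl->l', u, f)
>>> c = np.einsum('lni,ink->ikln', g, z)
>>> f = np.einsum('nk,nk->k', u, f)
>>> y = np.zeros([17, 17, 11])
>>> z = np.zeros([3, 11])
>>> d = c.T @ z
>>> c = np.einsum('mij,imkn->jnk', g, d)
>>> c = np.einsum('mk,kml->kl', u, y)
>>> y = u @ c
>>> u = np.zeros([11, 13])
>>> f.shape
(17,)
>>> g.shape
(13, 31, 3)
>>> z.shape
(3, 11)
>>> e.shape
(17,)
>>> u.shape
(11, 13)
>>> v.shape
(17,)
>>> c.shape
(17, 11)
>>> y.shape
(17, 11)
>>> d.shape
(31, 13, 11, 11)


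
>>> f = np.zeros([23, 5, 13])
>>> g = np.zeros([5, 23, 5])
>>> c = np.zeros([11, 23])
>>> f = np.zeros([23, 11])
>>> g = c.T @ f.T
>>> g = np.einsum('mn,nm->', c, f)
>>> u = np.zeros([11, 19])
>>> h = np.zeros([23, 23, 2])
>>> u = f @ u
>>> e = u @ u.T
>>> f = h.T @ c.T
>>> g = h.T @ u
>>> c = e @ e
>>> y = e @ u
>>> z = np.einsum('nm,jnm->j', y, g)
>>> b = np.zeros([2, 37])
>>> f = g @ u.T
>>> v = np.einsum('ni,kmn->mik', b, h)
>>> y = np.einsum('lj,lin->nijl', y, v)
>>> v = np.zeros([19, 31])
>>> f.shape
(2, 23, 23)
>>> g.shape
(2, 23, 19)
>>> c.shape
(23, 23)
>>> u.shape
(23, 19)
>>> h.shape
(23, 23, 2)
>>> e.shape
(23, 23)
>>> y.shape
(23, 37, 19, 23)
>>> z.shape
(2,)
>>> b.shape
(2, 37)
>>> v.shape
(19, 31)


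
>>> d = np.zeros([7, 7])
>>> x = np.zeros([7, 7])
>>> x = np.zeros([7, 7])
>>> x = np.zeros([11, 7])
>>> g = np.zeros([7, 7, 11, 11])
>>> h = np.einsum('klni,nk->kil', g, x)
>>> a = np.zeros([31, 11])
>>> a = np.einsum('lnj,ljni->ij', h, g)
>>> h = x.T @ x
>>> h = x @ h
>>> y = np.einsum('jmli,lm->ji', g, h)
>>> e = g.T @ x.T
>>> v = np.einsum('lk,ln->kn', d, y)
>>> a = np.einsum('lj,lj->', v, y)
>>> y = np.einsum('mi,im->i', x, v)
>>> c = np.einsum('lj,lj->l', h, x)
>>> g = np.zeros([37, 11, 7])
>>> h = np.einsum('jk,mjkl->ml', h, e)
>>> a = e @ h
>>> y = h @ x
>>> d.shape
(7, 7)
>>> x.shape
(11, 7)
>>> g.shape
(37, 11, 7)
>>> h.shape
(11, 11)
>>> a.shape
(11, 11, 7, 11)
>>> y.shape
(11, 7)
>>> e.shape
(11, 11, 7, 11)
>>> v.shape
(7, 11)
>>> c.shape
(11,)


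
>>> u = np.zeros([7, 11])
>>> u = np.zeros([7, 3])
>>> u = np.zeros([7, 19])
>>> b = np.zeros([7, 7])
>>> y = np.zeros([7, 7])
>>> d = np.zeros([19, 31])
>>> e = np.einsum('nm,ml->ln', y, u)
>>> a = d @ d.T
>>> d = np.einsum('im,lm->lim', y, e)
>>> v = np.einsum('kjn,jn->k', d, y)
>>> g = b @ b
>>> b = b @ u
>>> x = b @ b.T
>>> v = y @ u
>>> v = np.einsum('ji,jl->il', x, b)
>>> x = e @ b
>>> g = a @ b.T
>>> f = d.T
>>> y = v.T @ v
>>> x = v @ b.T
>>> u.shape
(7, 19)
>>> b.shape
(7, 19)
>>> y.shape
(19, 19)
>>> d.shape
(19, 7, 7)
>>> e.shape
(19, 7)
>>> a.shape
(19, 19)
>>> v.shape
(7, 19)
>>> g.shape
(19, 7)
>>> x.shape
(7, 7)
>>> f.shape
(7, 7, 19)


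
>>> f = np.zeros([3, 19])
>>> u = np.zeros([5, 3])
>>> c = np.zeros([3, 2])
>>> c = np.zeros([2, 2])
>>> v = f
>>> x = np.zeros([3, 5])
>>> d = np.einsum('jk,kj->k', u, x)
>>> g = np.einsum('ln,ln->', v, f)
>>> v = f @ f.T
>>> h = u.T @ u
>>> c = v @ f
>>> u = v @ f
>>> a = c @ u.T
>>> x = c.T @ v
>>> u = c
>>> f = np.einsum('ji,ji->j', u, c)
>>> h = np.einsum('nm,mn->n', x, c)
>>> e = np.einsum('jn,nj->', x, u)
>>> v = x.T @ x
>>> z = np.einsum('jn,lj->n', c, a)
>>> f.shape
(3,)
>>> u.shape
(3, 19)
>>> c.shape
(3, 19)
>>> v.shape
(3, 3)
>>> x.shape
(19, 3)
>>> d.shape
(3,)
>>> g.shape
()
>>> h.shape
(19,)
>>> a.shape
(3, 3)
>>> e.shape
()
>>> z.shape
(19,)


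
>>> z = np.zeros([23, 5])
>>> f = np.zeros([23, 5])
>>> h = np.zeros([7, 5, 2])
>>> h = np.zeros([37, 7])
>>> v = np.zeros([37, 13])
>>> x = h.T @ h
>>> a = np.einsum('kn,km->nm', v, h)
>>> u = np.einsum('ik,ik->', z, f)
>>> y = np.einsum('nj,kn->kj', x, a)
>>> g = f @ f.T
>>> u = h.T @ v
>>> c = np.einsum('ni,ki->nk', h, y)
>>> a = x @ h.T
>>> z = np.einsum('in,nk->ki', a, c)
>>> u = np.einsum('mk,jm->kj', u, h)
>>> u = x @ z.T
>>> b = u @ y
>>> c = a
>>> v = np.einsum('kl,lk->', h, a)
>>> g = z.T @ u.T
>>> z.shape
(13, 7)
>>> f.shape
(23, 5)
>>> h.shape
(37, 7)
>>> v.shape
()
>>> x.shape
(7, 7)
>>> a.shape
(7, 37)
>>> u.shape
(7, 13)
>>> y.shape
(13, 7)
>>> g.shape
(7, 7)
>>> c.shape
(7, 37)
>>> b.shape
(7, 7)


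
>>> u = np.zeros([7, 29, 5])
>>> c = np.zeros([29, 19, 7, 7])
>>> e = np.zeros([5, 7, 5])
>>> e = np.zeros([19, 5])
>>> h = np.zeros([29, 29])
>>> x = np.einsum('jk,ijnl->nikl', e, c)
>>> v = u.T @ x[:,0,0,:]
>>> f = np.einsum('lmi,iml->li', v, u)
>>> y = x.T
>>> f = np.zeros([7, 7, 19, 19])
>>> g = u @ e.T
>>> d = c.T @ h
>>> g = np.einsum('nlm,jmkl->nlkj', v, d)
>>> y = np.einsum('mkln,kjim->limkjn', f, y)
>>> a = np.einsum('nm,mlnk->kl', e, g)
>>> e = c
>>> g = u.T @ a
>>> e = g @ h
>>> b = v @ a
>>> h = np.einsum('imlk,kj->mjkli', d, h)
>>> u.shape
(7, 29, 5)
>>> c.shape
(29, 19, 7, 7)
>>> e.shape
(5, 29, 29)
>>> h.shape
(7, 29, 29, 19, 7)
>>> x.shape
(7, 29, 5, 7)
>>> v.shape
(5, 29, 7)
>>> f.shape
(7, 7, 19, 19)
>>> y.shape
(19, 29, 7, 7, 5, 19)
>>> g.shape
(5, 29, 29)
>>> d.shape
(7, 7, 19, 29)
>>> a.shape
(7, 29)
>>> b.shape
(5, 29, 29)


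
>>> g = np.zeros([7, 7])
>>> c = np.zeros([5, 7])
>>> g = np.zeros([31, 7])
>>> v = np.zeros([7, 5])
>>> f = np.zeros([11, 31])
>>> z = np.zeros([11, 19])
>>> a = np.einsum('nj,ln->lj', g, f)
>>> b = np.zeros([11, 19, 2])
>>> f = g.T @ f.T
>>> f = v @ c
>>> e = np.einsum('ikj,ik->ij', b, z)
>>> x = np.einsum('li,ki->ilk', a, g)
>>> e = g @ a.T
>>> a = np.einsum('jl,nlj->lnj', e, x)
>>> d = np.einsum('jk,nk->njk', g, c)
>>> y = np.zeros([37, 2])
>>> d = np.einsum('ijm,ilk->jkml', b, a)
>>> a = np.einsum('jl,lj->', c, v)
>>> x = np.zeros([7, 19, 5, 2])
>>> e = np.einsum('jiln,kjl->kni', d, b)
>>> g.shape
(31, 7)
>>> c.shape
(5, 7)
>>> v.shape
(7, 5)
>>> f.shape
(7, 7)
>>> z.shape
(11, 19)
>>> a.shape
()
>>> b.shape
(11, 19, 2)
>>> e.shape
(11, 7, 31)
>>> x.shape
(7, 19, 5, 2)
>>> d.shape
(19, 31, 2, 7)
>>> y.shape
(37, 2)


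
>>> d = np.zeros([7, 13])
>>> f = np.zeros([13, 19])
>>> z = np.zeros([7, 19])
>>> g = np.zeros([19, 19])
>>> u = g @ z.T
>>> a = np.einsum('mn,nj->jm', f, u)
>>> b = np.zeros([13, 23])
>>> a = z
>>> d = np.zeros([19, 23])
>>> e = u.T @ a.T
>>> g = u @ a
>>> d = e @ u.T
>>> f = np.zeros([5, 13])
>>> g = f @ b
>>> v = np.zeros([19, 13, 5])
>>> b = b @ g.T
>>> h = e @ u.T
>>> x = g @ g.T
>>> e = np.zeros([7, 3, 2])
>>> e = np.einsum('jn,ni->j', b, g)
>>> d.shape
(7, 19)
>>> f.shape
(5, 13)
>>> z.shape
(7, 19)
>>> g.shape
(5, 23)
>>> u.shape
(19, 7)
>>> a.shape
(7, 19)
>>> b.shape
(13, 5)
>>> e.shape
(13,)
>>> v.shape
(19, 13, 5)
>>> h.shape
(7, 19)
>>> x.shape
(5, 5)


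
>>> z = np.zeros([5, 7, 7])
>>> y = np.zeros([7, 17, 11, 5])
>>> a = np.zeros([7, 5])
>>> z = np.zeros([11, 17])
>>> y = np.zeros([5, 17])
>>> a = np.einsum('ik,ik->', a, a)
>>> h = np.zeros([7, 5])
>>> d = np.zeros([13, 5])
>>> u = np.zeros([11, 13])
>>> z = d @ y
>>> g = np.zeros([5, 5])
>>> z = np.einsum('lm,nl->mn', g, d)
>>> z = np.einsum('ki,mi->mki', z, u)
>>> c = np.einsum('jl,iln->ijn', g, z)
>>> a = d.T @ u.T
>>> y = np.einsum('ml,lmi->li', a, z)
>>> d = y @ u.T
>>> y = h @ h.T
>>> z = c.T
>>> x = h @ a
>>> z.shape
(13, 5, 11)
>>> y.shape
(7, 7)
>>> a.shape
(5, 11)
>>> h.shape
(7, 5)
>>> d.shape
(11, 11)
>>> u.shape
(11, 13)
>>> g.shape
(5, 5)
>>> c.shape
(11, 5, 13)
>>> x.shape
(7, 11)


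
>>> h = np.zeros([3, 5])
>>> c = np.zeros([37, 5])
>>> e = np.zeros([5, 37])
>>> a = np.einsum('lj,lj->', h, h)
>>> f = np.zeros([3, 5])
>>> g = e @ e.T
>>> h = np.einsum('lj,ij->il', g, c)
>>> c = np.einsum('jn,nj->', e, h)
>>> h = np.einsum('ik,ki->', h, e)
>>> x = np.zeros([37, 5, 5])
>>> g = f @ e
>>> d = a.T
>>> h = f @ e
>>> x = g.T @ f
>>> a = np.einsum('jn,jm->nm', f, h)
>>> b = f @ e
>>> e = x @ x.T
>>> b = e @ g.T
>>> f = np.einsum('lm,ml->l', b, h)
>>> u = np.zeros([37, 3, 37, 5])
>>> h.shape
(3, 37)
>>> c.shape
()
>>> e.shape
(37, 37)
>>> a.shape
(5, 37)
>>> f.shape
(37,)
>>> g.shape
(3, 37)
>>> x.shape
(37, 5)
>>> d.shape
()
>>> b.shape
(37, 3)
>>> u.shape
(37, 3, 37, 5)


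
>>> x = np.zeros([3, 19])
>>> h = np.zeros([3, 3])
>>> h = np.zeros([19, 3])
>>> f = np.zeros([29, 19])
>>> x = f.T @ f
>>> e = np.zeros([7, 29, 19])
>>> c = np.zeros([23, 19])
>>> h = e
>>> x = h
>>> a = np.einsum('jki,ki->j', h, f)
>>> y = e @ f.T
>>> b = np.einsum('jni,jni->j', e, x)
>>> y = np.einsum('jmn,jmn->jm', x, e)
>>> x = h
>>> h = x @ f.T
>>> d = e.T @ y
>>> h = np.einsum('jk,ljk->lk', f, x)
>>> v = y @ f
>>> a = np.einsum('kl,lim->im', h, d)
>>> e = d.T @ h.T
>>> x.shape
(7, 29, 19)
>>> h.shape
(7, 19)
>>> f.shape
(29, 19)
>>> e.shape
(29, 29, 7)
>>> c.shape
(23, 19)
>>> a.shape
(29, 29)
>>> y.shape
(7, 29)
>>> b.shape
(7,)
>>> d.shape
(19, 29, 29)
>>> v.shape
(7, 19)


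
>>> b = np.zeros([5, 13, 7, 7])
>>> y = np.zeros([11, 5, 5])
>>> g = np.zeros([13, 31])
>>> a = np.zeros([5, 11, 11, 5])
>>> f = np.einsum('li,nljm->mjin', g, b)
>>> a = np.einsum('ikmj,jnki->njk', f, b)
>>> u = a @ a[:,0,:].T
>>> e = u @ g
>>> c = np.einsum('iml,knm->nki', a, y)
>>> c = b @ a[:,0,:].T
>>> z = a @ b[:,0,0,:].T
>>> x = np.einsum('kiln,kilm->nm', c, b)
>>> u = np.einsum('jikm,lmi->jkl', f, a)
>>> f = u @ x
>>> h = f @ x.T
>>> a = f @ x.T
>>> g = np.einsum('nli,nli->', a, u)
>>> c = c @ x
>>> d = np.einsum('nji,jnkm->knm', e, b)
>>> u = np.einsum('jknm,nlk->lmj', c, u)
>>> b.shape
(5, 13, 7, 7)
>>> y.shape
(11, 5, 5)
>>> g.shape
()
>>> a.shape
(7, 31, 13)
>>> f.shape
(7, 31, 7)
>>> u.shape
(31, 7, 5)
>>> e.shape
(13, 5, 31)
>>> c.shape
(5, 13, 7, 7)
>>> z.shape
(13, 5, 5)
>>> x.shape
(13, 7)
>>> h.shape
(7, 31, 13)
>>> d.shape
(7, 13, 7)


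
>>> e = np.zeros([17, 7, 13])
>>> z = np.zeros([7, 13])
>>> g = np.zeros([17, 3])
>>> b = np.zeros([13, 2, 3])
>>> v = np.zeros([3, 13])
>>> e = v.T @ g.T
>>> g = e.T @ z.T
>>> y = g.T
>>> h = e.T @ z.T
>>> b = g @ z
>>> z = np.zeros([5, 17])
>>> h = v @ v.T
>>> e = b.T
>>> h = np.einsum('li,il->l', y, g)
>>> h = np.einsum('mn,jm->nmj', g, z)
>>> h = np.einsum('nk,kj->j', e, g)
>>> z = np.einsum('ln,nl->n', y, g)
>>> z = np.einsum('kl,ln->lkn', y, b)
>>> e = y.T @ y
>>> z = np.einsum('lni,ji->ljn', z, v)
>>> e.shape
(17, 17)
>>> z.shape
(17, 3, 7)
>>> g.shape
(17, 7)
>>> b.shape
(17, 13)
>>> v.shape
(3, 13)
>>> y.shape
(7, 17)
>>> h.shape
(7,)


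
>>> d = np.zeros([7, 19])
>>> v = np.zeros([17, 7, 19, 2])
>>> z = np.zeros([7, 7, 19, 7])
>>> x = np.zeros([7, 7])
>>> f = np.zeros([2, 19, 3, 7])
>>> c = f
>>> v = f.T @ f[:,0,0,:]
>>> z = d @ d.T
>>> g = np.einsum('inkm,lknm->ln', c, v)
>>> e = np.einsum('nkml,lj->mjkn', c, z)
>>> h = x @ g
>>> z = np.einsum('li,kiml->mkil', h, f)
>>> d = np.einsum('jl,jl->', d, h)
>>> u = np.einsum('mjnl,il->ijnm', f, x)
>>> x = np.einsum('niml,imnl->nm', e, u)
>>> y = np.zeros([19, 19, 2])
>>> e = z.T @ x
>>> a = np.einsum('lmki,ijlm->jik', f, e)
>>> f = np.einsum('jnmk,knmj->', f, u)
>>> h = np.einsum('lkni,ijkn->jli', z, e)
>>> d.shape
()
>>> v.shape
(7, 3, 19, 7)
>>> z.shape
(3, 2, 19, 7)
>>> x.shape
(3, 19)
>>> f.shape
()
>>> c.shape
(2, 19, 3, 7)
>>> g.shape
(7, 19)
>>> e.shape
(7, 19, 2, 19)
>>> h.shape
(19, 3, 7)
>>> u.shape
(7, 19, 3, 2)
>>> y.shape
(19, 19, 2)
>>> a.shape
(19, 7, 3)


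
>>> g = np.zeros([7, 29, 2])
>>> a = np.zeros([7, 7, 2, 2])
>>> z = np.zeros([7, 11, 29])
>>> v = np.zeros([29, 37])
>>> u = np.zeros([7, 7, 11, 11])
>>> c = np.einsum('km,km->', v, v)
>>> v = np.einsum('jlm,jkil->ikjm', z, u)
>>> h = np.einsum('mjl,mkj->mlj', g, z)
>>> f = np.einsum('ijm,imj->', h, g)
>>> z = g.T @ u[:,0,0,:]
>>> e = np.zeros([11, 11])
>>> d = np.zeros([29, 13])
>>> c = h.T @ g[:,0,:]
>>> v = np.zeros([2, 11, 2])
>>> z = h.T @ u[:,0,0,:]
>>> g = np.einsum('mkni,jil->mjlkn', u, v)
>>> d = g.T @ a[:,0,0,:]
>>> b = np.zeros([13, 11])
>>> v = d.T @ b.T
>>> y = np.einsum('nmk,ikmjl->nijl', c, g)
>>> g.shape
(7, 2, 2, 7, 11)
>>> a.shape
(7, 7, 2, 2)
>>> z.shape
(29, 2, 11)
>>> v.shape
(2, 2, 2, 7, 13)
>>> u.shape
(7, 7, 11, 11)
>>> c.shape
(29, 2, 2)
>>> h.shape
(7, 2, 29)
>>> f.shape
()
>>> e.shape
(11, 11)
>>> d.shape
(11, 7, 2, 2, 2)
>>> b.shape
(13, 11)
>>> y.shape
(29, 7, 7, 11)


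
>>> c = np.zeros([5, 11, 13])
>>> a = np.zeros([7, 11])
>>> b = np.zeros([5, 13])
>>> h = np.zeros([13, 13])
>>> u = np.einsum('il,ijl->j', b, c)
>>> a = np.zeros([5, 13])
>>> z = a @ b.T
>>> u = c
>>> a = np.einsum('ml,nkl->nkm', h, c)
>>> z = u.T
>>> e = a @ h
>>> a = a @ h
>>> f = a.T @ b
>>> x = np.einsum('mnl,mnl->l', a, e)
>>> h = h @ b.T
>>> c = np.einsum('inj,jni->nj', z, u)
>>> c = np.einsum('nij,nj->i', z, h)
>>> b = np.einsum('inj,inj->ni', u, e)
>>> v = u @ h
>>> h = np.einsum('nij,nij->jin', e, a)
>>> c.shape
(11,)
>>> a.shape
(5, 11, 13)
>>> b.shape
(11, 5)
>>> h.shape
(13, 11, 5)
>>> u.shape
(5, 11, 13)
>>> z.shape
(13, 11, 5)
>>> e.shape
(5, 11, 13)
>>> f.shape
(13, 11, 13)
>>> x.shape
(13,)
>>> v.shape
(5, 11, 5)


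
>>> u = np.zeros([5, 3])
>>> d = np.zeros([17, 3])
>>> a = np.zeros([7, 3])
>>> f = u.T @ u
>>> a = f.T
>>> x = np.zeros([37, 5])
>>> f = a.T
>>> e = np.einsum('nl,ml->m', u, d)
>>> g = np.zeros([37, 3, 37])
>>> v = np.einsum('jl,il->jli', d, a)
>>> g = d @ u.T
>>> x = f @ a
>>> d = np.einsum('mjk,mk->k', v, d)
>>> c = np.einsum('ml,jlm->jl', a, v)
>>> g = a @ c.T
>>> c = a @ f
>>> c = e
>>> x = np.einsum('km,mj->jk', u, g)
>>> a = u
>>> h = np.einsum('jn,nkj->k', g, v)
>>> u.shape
(5, 3)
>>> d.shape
(3,)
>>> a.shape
(5, 3)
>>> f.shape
(3, 3)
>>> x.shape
(17, 5)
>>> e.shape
(17,)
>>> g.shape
(3, 17)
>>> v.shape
(17, 3, 3)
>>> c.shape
(17,)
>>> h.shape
(3,)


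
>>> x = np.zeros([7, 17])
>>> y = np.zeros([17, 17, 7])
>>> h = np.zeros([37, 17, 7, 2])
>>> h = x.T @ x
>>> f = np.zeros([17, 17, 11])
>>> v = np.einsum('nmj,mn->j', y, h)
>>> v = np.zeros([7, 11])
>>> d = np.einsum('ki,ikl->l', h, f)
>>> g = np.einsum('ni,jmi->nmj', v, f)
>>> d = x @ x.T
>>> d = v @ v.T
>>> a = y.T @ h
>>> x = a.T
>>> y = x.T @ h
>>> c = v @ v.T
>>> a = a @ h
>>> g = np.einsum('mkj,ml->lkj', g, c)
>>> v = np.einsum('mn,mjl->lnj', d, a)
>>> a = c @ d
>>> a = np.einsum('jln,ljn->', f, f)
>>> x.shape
(17, 17, 7)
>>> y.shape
(7, 17, 17)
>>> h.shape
(17, 17)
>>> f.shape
(17, 17, 11)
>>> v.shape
(17, 7, 17)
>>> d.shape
(7, 7)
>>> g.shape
(7, 17, 17)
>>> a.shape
()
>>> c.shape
(7, 7)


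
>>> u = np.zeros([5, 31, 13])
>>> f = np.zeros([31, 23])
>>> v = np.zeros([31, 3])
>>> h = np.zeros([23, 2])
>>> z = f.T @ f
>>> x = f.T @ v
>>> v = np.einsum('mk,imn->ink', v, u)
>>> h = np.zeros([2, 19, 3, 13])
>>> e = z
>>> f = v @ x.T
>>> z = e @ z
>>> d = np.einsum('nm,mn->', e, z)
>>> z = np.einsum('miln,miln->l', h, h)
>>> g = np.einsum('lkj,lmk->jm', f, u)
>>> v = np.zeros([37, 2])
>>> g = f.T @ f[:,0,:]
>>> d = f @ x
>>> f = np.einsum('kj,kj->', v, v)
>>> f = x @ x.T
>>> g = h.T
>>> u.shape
(5, 31, 13)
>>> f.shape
(23, 23)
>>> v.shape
(37, 2)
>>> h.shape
(2, 19, 3, 13)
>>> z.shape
(3,)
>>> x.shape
(23, 3)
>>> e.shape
(23, 23)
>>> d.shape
(5, 13, 3)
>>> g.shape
(13, 3, 19, 2)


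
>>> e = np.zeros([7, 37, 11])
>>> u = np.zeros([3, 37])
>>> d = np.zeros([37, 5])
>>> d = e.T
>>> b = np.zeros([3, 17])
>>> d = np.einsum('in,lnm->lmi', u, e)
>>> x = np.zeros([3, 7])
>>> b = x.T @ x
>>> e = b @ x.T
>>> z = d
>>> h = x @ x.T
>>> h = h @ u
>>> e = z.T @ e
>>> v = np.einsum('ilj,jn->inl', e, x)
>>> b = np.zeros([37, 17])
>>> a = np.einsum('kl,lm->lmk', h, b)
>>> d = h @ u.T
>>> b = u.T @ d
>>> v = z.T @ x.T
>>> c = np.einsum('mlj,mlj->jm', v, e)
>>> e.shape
(3, 11, 3)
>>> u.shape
(3, 37)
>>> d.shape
(3, 3)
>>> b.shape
(37, 3)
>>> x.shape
(3, 7)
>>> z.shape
(7, 11, 3)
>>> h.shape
(3, 37)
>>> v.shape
(3, 11, 3)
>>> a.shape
(37, 17, 3)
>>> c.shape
(3, 3)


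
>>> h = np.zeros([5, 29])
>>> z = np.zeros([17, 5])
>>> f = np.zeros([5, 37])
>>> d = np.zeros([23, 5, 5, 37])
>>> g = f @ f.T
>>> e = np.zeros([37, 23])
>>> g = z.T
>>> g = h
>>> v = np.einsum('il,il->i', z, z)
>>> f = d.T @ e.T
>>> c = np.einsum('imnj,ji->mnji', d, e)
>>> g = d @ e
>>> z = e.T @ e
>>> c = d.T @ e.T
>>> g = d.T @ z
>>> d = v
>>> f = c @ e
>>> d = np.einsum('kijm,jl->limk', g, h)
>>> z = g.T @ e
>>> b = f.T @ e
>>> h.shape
(5, 29)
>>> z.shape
(23, 5, 5, 23)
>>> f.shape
(37, 5, 5, 23)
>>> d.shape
(29, 5, 23, 37)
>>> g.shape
(37, 5, 5, 23)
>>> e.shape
(37, 23)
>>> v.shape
(17,)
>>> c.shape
(37, 5, 5, 37)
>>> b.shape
(23, 5, 5, 23)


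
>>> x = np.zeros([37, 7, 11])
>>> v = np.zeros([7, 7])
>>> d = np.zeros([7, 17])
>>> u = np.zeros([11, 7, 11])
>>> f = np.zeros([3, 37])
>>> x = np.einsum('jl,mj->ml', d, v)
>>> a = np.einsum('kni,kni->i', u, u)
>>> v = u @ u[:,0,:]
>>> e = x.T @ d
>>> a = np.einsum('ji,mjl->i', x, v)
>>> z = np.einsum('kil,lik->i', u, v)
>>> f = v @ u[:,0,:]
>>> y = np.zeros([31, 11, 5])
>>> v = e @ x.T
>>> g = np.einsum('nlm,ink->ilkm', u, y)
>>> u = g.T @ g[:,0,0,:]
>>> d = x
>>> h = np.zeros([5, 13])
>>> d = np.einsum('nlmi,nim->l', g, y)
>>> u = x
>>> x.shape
(7, 17)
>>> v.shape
(17, 7)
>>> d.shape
(7,)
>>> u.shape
(7, 17)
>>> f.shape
(11, 7, 11)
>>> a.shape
(17,)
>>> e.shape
(17, 17)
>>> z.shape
(7,)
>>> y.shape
(31, 11, 5)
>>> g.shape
(31, 7, 5, 11)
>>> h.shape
(5, 13)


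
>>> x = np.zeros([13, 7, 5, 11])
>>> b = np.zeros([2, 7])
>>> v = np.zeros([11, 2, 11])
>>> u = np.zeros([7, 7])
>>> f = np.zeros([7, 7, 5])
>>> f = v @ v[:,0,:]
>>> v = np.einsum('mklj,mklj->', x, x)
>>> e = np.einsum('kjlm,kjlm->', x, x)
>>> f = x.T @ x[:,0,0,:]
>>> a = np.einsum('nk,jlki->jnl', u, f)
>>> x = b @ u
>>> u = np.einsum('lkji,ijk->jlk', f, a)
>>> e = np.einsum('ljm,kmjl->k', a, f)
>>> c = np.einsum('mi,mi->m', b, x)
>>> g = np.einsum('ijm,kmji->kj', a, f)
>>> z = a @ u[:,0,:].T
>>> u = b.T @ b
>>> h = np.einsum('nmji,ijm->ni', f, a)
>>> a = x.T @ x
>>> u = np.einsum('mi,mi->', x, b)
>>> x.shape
(2, 7)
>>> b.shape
(2, 7)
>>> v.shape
()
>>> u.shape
()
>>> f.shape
(11, 5, 7, 11)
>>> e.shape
(11,)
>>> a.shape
(7, 7)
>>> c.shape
(2,)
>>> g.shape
(11, 7)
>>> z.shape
(11, 7, 7)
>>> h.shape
(11, 11)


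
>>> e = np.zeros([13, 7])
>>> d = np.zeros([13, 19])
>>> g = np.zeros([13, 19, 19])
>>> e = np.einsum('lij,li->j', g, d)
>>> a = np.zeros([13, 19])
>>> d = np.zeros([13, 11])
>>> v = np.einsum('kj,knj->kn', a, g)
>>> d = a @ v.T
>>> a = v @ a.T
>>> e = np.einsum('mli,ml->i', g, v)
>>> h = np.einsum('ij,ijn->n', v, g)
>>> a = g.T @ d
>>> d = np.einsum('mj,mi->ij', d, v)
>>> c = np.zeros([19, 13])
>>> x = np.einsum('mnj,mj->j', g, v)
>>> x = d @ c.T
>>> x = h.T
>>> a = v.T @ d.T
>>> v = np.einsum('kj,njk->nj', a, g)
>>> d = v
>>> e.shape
(19,)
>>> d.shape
(13, 19)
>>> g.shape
(13, 19, 19)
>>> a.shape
(19, 19)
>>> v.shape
(13, 19)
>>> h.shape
(19,)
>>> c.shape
(19, 13)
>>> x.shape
(19,)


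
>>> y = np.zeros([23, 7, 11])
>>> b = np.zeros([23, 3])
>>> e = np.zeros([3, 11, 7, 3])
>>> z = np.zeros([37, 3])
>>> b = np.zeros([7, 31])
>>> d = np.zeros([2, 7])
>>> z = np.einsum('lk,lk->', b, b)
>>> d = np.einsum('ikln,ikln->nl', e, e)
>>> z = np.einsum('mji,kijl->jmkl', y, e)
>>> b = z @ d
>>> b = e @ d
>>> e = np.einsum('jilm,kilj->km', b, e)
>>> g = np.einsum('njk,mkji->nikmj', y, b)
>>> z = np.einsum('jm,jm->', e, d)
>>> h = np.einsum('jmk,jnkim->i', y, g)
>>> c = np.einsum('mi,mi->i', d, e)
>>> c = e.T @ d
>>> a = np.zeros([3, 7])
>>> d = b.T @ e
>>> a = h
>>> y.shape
(23, 7, 11)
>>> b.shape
(3, 11, 7, 7)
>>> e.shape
(3, 7)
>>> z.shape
()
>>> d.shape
(7, 7, 11, 7)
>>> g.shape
(23, 7, 11, 3, 7)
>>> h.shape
(3,)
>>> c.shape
(7, 7)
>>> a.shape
(3,)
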